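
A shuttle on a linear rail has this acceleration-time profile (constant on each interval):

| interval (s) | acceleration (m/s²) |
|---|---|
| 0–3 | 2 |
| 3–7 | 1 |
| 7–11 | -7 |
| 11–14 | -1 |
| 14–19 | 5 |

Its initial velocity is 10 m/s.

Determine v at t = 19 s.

Δv equals the area under the a-t graph; then v = v₀ + Δv.
0–3 s: 2 × 3 = 6 m/s
3–7 s: 1 × 4 = 4 m/s
7–11 s: -7 × 4 = -28 m/s
11–14 s: -1 × 3 = -3 m/s
14–19 s: 5 × 5 = 25 m/s
Δv = 4 m/s, so v(19) = 10 + (4) = 14 m/s.

14 m/s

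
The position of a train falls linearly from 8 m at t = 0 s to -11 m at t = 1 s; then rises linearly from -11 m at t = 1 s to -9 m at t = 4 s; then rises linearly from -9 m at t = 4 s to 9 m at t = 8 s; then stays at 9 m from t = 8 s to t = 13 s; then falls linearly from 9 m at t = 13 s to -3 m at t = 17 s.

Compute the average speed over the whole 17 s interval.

Average speed = (total path length)/(elapsed time); on a piecewise-linear x-t graph the path length is Σ|Δx|.
0–1 s: |Δx| = |-11 − 8| = 19 m
1–4 s: |Δx| = |-9 − -11| = 2 m
4–8 s: |Δx| = |9 − -9| = 18 m
8–13 s: |Δx| = |9 − 9| = 0 m
13–17 s: |Δx| = |-3 − 9| = 12 m
Total path = 51 m; average speed = 51/17 = 3 m/s.

3 m/s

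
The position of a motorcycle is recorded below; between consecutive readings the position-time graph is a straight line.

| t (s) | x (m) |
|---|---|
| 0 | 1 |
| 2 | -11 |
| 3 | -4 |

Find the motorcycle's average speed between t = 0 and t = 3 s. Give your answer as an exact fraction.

19/3 m/s

Average speed = (total path length)/(elapsed time); on a piecewise-linear x-t graph the path length is Σ|Δx|.
0–2 s: |Δx| = |-11 − 1| = 12 m
2–3 s: |Δx| = |-4 − -11| = 7 m
Total path = 19 m; average speed = 19/3 = 19/3 m/s.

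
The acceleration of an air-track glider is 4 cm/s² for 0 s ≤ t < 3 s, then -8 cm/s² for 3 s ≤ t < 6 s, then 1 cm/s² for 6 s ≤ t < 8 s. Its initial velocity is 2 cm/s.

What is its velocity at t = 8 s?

-8 cm/s

Δv equals the area under the a-t graph; then v = v₀ + Δv.
0–3 s: 4 × 3 = 12 cm/s
3–6 s: -8 × 3 = -24 cm/s
6–8 s: 1 × 2 = 2 cm/s
Δv = -10 cm/s, so v(8) = 2 + (-10) = -8 cm/s.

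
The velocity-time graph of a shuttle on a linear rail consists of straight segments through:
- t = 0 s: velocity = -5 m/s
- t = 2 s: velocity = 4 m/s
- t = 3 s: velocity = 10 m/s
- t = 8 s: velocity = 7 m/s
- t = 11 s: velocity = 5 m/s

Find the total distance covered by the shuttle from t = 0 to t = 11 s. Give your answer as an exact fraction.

1297/18 m

Total distance travelled is ∫|v| dt — sum the magnitudes of each area piece.
0–2 s: v = 0 at t = 10/9 s; triangle areas 25/9 + 16/9 = 41/9 m
2–3 s: |½(4 + 10)(1)| = 7 m
3–8 s: |½(10 + 7)(5)| = 42.5 m
8–11 s: |½(7 + 5)(3)| = 18 m
Total distance = 1297/18 m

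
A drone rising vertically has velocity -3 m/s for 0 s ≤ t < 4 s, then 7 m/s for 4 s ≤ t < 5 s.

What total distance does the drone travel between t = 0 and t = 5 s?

19 m

Total distance travelled is ∫|v| dt — sum the magnitudes of each area piece.
0–4 s: |-3| × 4 = 12 m
4–5 s: |7| × 1 = 7 m
Total distance = 19 m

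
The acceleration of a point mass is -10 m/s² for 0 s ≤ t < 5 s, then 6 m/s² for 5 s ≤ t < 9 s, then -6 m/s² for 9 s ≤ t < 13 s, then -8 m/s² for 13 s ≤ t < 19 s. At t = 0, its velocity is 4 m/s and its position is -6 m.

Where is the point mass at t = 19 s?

On each constant-a segment, Δv = aΔt and Δx = v₀Δt + ½aΔt²; chain segment to segment.
0–5 s: v starts 4 m/s; Δx = 4·5 + ½·-10·5² = -105 m; v ends -46 m/s.
5–9 s: v starts -46 m/s; Δx = -46·4 + ½·6·4² = -136 m; v ends -22 m/s.
9–13 s: v starts -22 m/s; Δx = -22·4 + ½·-6·4² = -136 m; v ends -46 m/s.
13–19 s: v starts -46 m/s; Δx = -46·6 + ½·-8·6² = -420 m; v ends -94 m/s.
x(19) = -6 + Σ Δx = -803 m.

-803 m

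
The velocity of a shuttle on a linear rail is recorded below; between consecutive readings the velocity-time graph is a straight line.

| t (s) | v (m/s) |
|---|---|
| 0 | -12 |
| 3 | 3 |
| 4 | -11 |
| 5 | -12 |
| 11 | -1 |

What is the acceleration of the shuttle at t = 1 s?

5 m/s²

Acceleration is the slope of the v-t graph on 0–3 s: (3 − -12)/(3 − 0) = 5 m/s².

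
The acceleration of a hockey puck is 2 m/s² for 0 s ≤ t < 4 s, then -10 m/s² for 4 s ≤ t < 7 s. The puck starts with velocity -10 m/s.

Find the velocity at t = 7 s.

Δv equals the area under the a-t graph; then v = v₀ + Δv.
0–4 s: 2 × 4 = 8 m/s
4–7 s: -10 × 3 = -30 m/s
Δv = -22 m/s, so v(7) = -10 + (-22) = -32 m/s.

-32 m/s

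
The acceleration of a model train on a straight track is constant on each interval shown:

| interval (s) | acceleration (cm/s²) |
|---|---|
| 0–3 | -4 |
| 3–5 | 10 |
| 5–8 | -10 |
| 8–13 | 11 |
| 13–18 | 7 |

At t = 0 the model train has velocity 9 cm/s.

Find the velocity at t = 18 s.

Δv equals the area under the a-t graph; then v = v₀ + Δv.
0–3 s: -4 × 3 = -12 cm/s
3–5 s: 10 × 2 = 20 cm/s
5–8 s: -10 × 3 = -30 cm/s
8–13 s: 11 × 5 = 55 cm/s
13–18 s: 7 × 5 = 35 cm/s
Δv = 68 cm/s, so v(18) = 9 + (68) = 77 cm/s.

77 cm/s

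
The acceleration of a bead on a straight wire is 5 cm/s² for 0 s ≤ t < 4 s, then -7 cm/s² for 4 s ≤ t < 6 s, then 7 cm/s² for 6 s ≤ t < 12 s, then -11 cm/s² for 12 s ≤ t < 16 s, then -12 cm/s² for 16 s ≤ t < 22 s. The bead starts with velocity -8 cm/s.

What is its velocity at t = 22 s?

-76 cm/s

Δv equals the area under the a-t graph; then v = v₀ + Δv.
0–4 s: 5 × 4 = 20 cm/s
4–6 s: -7 × 2 = -14 cm/s
6–12 s: 7 × 6 = 42 cm/s
12–16 s: -11 × 4 = -44 cm/s
16–22 s: -12 × 6 = -72 cm/s
Δv = -68 cm/s, so v(22) = -8 + (-68) = -76 cm/s.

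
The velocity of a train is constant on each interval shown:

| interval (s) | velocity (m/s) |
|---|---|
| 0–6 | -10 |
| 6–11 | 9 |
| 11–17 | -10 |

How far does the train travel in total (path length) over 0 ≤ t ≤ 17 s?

Distance (not displacement) is the total path length: add the absolute areas under v-t.
0–6 s: |-10| × 6 = 60 m
6–11 s: |9| × 5 = 45 m
11–17 s: |-10| × 6 = 60 m
Total distance = 165 m

165 m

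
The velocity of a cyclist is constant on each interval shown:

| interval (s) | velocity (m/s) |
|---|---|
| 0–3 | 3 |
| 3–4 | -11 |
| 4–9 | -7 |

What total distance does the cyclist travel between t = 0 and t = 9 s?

Total distance travelled is ∫|v| dt — sum the magnitudes of each area piece.
0–3 s: |3| × 3 = 9 m
3–4 s: |-11| × 1 = 11 m
4–9 s: |-7| × 5 = 35 m
Total distance = 55 m

55 m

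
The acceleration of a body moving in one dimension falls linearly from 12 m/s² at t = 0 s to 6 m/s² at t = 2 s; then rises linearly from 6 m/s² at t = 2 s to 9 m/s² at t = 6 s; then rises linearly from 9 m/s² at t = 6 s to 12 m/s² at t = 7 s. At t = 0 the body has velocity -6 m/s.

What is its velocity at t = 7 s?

Δv equals the area under the a-t graph; then v = v₀ + Δv.
0–2 s: ½(12 + 6)(2) = 18 m/s
2–6 s: ½(6 + 9)(4) = 30 m/s
6–7 s: ½(9 + 12)(1) = 10.5 m/s
Δv = 58.5 m/s, so v(7) = -6 + (58.5) = 52.5 m/s.

52.5 m/s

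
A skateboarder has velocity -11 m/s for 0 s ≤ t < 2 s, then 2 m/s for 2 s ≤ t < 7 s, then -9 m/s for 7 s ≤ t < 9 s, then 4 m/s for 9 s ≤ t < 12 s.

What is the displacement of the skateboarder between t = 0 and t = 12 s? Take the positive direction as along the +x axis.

Net displacement equals the area under the velocity-time graph (areas below the axis count negative).
0–2 s: -11 × 2 = -22 m
2–7 s: 2 × 5 = 10 m
7–9 s: -9 × 2 = -18 m
9–12 s: 4 × 3 = 12 m
Net displacement = -18 m

-18 m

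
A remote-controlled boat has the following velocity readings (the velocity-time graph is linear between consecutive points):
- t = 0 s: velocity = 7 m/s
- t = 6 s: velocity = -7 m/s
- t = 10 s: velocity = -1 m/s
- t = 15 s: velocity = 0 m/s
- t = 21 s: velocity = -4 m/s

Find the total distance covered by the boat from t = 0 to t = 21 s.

Distance (not displacement) is the total path length: add the absolute areas under v-t.
0–6 s: v = 0 at t = 3 s; triangle areas 10.5 + 10.5 = 21 m
6–10 s: |½(-7 + -1)(4)| = 16 m
10–15 s: |½(-1 + 0)(5)| = 2.5 m
15–21 s: |½(0 + -4)(6)| = 12 m
Total distance = 51.5 m

51.5 m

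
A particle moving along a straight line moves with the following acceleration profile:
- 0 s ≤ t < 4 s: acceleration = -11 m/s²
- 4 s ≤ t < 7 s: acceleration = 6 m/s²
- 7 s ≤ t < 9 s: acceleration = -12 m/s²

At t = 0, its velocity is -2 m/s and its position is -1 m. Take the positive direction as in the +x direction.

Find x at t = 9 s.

-288 m

On each constant-a segment, Δv = aΔt and Δx = v₀Δt + ½aΔt²; chain segment to segment.
0–4 s: v starts -2 m/s; Δx = -2·4 + ½·-11·4² = -96 m; v ends -46 m/s.
4–7 s: v starts -46 m/s; Δx = -46·3 + ½·6·3² = -111 m; v ends -28 m/s.
7–9 s: v starts -28 m/s; Δx = -28·2 + ½·-12·2² = -80 m; v ends -52 m/s.
x(9) = -1 + Σ Δx = -288 m.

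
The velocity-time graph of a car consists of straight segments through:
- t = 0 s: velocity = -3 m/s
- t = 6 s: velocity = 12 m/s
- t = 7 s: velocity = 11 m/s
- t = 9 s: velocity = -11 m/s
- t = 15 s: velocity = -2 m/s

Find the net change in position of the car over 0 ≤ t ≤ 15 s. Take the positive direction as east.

-0.5 m

Net displacement equals the area under the velocity-time graph (areas below the axis count negative).
0–6 s: ½(-3 + 12)(6) = 27 m
6–7 s: ½(12 + 11)(1) = 11.5 m
7–9 s: ½(11 + -11)(2) = 0 m
9–15 s: ½(-11 + -2)(6) = -39 m
Net displacement = -0.5 m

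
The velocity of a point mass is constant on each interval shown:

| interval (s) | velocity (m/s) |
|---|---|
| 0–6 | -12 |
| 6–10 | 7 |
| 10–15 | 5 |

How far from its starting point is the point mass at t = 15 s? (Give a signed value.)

-19 m

Displacement is the signed area under the v-t curve.
0–6 s: -12 × 6 = -72 m
6–10 s: 7 × 4 = 28 m
10–15 s: 5 × 5 = 25 m
Net displacement = -19 m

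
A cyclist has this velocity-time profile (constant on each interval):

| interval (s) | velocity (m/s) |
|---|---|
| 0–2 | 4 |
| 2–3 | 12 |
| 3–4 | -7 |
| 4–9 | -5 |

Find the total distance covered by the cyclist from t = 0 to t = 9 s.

52 m

Distance (not displacement) is the total path length: add the absolute areas under v-t.
0–2 s: |4| × 2 = 8 m
2–3 s: |12| × 1 = 12 m
3–4 s: |-7| × 1 = 7 m
4–9 s: |-5| × 5 = 25 m
Total distance = 52 m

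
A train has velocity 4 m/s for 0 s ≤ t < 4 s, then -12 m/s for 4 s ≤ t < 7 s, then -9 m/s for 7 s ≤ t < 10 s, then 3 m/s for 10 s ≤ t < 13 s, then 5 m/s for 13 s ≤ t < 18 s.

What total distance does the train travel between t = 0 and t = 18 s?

Total distance travelled is ∫|v| dt — sum the magnitudes of each area piece.
0–4 s: |4| × 4 = 16 m
4–7 s: |-12| × 3 = 36 m
7–10 s: |-9| × 3 = 27 m
10–13 s: |3| × 3 = 9 m
13–18 s: |5| × 5 = 25 m
Total distance = 113 m

113 m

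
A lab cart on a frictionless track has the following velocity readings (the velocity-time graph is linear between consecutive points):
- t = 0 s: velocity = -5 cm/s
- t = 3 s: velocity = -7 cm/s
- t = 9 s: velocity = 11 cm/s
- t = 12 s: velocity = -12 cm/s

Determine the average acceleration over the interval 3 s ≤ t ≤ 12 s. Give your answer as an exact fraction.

Average acceleration = Δv/Δt = (-12 − -7)/(12 − 3) = -5/9 cm/s².

-5/9 cm/s²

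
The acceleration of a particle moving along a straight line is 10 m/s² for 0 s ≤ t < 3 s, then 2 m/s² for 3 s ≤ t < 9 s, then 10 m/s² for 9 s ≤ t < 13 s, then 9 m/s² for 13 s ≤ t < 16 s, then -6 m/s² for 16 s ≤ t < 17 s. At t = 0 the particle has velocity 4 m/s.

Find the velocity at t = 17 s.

107 m/s

Δv equals the area under the a-t graph; then v = v₀ + Δv.
0–3 s: 10 × 3 = 30 m/s
3–9 s: 2 × 6 = 12 m/s
9–13 s: 10 × 4 = 40 m/s
13–16 s: 9 × 3 = 27 m/s
16–17 s: -6 × 1 = -6 m/s
Δv = 103 m/s, so v(17) = 4 + (103) = 107 m/s.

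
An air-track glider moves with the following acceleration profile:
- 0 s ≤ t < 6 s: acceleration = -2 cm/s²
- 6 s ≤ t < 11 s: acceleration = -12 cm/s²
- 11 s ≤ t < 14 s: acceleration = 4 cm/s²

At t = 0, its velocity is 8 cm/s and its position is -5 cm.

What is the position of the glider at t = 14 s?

On each constant-a segment, Δv = aΔt and Δx = v₀Δt + ½aΔt²; chain segment to segment.
0–6 s: v starts 8 cm/s; Δx = 8·6 + ½·-2·6² = 12 cm; v ends -4 cm/s.
6–11 s: v starts -4 cm/s; Δx = -4·5 + ½·-12·5² = -170 cm; v ends -64 cm/s.
11–14 s: v starts -64 cm/s; Δx = -64·3 + ½·4·3² = -174 cm; v ends -52 cm/s.
x(14) = -5 + Σ Δx = -337 cm.

-337 cm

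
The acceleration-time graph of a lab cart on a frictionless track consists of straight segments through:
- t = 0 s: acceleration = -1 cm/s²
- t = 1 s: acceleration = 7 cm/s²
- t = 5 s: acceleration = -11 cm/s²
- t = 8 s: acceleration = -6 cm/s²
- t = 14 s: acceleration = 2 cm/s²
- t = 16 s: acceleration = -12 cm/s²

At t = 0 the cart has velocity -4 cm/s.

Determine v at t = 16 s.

Δv equals the area under the a-t graph; then v = v₀ + Δv.
0–1 s: ½(-1 + 7)(1) = 3 cm/s
1–5 s: ½(7 + -11)(4) = -8 cm/s
5–8 s: ½(-11 + -6)(3) = -25.5 cm/s
8–14 s: ½(-6 + 2)(6) = -12 cm/s
14–16 s: ½(2 + -12)(2) = -10 cm/s
Δv = -52.5 cm/s, so v(16) = -4 + (-52.5) = -56.5 cm/s.

-56.5 cm/s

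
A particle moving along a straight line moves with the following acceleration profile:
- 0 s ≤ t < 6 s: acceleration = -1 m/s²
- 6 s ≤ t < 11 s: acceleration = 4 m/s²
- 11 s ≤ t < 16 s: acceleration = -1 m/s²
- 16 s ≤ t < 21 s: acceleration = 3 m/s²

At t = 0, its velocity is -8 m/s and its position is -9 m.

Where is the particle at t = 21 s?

-35 m

On each constant-a segment, Δv = aΔt and Δx = v₀Δt + ½aΔt²; chain segment to segment.
0–6 s: v starts -8 m/s; Δx = -8·6 + ½·-1·6² = -66 m; v ends -14 m/s.
6–11 s: v starts -14 m/s; Δx = -14·5 + ½·4·5² = -20 m; v ends 6 m/s.
11–16 s: v starts 6 m/s; Δx = 6·5 + ½·-1·5² = 17.5 m; v ends 1 m/s.
16–21 s: v starts 1 m/s; Δx = 1·5 + ½·3·5² = 42.5 m; v ends 16 m/s.
x(21) = -9 + Σ Δx = -35 m.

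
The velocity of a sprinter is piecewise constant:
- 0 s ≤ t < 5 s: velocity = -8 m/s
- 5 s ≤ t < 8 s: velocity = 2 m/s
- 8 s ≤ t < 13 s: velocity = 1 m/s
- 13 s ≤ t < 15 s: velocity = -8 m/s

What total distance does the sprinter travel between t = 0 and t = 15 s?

67 m

Total distance travelled is ∫|v| dt — sum the magnitudes of each area piece.
0–5 s: |-8| × 5 = 40 m
5–8 s: |2| × 3 = 6 m
8–13 s: |1| × 5 = 5 m
13–15 s: |-8| × 2 = 16 m
Total distance = 67 m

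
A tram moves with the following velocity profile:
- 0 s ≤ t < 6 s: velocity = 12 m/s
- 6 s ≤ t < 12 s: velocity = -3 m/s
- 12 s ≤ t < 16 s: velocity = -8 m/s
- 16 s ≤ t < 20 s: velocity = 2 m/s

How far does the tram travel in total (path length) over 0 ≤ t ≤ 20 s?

130 m

Distance (not displacement) is the total path length: add the absolute areas under v-t.
0–6 s: |12| × 6 = 72 m
6–12 s: |-3| × 6 = 18 m
12–16 s: |-8| × 4 = 32 m
16–20 s: |2| × 4 = 8 m
Total distance = 130 m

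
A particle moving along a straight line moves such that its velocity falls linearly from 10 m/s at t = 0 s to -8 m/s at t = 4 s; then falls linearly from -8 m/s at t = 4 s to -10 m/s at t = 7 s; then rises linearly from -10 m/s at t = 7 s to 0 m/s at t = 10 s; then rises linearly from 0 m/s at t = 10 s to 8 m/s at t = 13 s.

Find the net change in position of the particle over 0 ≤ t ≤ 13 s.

Net displacement equals the area under the velocity-time graph (areas below the axis count negative).
0–4 s: ½(10 + -8)(4) = 4 m
4–7 s: ½(-8 + -10)(3) = -27 m
7–10 s: ½(-10 + 0)(3) = -15 m
10–13 s: ½(0 + 8)(3) = 12 m
Net displacement = -26 m

-26 m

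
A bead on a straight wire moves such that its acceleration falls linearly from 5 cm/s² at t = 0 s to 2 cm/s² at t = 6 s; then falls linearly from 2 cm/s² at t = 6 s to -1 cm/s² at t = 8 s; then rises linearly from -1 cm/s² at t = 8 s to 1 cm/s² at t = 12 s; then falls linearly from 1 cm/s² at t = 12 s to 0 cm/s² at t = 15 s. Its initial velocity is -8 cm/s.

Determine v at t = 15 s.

15.5 cm/s

Δv equals the area under the a-t graph; then v = v₀ + Δv.
0–6 s: ½(5 + 2)(6) = 21 cm/s
6–8 s: ½(2 + -1)(2) = 1 cm/s
8–12 s: ½(-1 + 1)(4) = 0 cm/s
12–15 s: ½(1 + 0)(3) = 1.5 cm/s
Δv = 23.5 cm/s, so v(15) = -8 + (23.5) = 15.5 cm/s.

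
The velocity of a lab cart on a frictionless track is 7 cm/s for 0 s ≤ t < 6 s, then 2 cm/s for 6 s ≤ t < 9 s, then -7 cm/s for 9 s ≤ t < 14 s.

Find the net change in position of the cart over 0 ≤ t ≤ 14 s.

13 cm

Net displacement equals the area under the velocity-time graph (areas below the axis count negative).
0–6 s: 7 × 6 = 42 cm
6–9 s: 2 × 3 = 6 cm
9–14 s: -7 × 5 = -35 cm
Net displacement = 13 cm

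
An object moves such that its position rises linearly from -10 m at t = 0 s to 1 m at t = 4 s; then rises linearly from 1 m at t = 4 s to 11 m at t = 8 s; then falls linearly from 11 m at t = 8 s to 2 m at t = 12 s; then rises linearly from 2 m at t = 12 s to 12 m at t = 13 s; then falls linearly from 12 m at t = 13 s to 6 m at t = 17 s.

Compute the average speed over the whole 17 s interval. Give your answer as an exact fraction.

Average speed = (total path length)/(elapsed time); on a piecewise-linear x-t graph the path length is Σ|Δx|.
0–4 s: |Δx| = |1 − -10| = 11 m
4–8 s: |Δx| = |11 − 1| = 10 m
8–12 s: |Δx| = |2 − 11| = 9 m
12–13 s: |Δx| = |12 − 2| = 10 m
13–17 s: |Δx| = |6 − 12| = 6 m
Total path = 46 m; average speed = 46/17 = 46/17 m/s.

46/17 m/s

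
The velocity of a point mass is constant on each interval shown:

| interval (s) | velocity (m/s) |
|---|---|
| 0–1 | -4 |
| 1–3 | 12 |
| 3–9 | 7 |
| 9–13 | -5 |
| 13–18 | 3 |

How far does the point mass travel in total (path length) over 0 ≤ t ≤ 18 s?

105 m

Total distance travelled is ∫|v| dt — sum the magnitudes of each area piece.
0–1 s: |-4| × 1 = 4 m
1–3 s: |12| × 2 = 24 m
3–9 s: |7| × 6 = 42 m
9–13 s: |-5| × 4 = 20 m
13–18 s: |3| × 5 = 15 m
Total distance = 105 m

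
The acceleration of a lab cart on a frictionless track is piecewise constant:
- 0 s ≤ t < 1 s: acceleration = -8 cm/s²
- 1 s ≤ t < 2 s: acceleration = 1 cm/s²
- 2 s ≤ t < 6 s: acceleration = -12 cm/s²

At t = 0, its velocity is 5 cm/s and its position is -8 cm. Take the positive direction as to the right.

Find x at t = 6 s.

-113.5 cm

On each constant-a segment, Δv = aΔt and Δx = v₀Δt + ½aΔt²; chain segment to segment.
0–1 s: v starts 5 cm/s; Δx = 5·1 + ½·-8·1² = 1 cm; v ends -3 cm/s.
1–2 s: v starts -3 cm/s; Δx = -3·1 + ½·1·1² = -2.5 cm; v ends -2 cm/s.
2–6 s: v starts -2 cm/s; Δx = -2·4 + ½·-12·4² = -104 cm; v ends -50 cm/s.
x(6) = -8 + Σ Δx = -113.5 cm.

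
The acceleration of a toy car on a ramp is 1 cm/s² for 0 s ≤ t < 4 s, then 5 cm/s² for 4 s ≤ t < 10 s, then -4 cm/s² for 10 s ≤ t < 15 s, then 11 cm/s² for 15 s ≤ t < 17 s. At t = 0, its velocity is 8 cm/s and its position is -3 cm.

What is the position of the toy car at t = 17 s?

425 cm

On each constant-a segment, Δv = aΔt and Δx = v₀Δt + ½aΔt²; chain segment to segment.
0–4 s: v starts 8 cm/s; Δx = 8·4 + ½·1·4² = 40 cm; v ends 12 cm/s.
4–10 s: v starts 12 cm/s; Δx = 12·6 + ½·5·6² = 162 cm; v ends 42 cm/s.
10–15 s: v starts 42 cm/s; Δx = 42·5 + ½·-4·5² = 160 cm; v ends 22 cm/s.
15–17 s: v starts 22 cm/s; Δx = 22·2 + ½·11·2² = 66 cm; v ends 44 cm/s.
x(17) = -3 + Σ Δx = 425 cm.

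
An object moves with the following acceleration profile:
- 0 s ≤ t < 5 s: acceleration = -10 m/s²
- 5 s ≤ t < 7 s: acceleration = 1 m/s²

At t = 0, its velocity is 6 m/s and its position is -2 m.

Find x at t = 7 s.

-183 m

On each constant-a segment, Δv = aΔt and Δx = v₀Δt + ½aΔt²; chain segment to segment.
0–5 s: v starts 6 m/s; Δx = 6·5 + ½·-10·5² = -95 m; v ends -44 m/s.
5–7 s: v starts -44 m/s; Δx = -44·2 + ½·1·2² = -86 m; v ends -42 m/s.
x(7) = -2 + Σ Δx = -183 m.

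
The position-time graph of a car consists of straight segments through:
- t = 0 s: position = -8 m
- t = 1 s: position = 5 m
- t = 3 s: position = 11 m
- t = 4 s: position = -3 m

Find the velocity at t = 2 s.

Velocity is the slope of the x-t graph on 1–3 s: (11 − 5)/(3 − 1) = 3 m/s.

3 m/s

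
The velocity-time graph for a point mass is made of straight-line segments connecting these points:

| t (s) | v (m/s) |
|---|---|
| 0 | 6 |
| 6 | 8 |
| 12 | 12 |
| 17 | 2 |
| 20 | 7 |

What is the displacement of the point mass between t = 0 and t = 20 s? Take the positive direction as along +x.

150.5 m

Displacement is the signed area under the v-t curve.
0–6 s: ½(6 + 8)(6) = 42 m
6–12 s: ½(8 + 12)(6) = 60 m
12–17 s: ½(12 + 2)(5) = 35 m
17–20 s: ½(2 + 7)(3) = 13.5 m
Net displacement = 150.5 m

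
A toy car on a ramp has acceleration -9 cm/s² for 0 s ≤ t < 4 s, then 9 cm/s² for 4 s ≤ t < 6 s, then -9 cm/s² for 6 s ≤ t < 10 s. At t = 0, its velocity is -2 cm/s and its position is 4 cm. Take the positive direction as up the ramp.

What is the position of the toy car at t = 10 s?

On each constant-a segment, Δv = aΔt and Δx = v₀Δt + ½aΔt²; chain segment to segment.
0–4 s: v starts -2 cm/s; Δx = -2·4 + ½·-9·4² = -80 cm; v ends -38 cm/s.
4–6 s: v starts -38 cm/s; Δx = -38·2 + ½·9·2² = -58 cm; v ends -20 cm/s.
6–10 s: v starts -20 cm/s; Δx = -20·4 + ½·-9·4² = -152 cm; v ends -56 cm/s.
x(10) = 4 + Σ Δx = -286 cm.

-286 cm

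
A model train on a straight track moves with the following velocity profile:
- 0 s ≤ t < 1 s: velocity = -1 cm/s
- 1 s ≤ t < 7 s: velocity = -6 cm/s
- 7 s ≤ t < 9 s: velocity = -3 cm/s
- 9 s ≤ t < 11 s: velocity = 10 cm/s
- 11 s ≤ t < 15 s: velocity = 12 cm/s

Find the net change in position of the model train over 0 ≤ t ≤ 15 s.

25 cm

Net displacement equals the area under the velocity-time graph (areas below the axis count negative).
0–1 s: -1 × 1 = -1 cm
1–7 s: -6 × 6 = -36 cm
7–9 s: -3 × 2 = -6 cm
9–11 s: 10 × 2 = 20 cm
11–15 s: 12 × 4 = 48 cm
Net displacement = 25 cm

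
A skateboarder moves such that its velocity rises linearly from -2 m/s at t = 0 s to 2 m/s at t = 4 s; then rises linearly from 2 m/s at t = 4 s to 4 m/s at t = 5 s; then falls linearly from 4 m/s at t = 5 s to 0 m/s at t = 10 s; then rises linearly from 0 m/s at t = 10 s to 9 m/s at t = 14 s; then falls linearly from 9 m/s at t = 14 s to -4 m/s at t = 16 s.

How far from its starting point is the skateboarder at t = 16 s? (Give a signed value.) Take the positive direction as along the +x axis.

36 m

Displacement is the signed area under the v-t curve.
0–4 s: ½(-2 + 2)(4) = 0 m
4–5 s: ½(2 + 4)(1) = 3 m
5–10 s: ½(4 + 0)(5) = 10 m
10–14 s: ½(0 + 9)(4) = 18 m
14–16 s: ½(9 + -4)(2) = 5 m
Net displacement = 36 m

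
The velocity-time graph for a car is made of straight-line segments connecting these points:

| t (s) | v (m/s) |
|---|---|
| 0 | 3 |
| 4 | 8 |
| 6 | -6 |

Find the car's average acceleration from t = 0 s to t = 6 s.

-1.5 m/s²

Average acceleration = Δv/Δt = (-6 − 3)/(6 − 0) = -1.5 m/s².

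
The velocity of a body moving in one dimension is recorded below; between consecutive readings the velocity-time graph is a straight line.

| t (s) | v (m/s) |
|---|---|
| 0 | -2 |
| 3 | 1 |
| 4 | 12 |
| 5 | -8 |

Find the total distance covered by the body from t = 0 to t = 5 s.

Total distance travelled is ∫|v| dt — sum the magnitudes of each area piece.
0–3 s: v = 0 at t = 2 s; triangle areas 2 + 0.5 = 2.5 m
3–4 s: |½(1 + 12)(1)| = 6.5 m
4–5 s: v = 0 at t = 4.6 s; triangle areas 3.6 + 1.6 = 5.2 m
Total distance = 14.2 m

14.2 m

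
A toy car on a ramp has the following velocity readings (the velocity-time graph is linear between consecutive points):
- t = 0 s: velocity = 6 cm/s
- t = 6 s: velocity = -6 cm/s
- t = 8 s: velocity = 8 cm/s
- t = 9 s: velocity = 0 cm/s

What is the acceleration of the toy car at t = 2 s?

Acceleration is the slope of the v-t graph on 0–6 s: (-6 − 6)/(6 − 0) = -2 cm/s².

-2 cm/s²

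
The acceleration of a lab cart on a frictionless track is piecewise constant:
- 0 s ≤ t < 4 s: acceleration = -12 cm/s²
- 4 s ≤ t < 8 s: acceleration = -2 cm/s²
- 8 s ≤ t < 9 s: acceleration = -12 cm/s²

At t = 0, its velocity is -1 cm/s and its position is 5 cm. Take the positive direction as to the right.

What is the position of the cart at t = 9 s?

-370 cm

On each constant-a segment, Δv = aΔt and Δx = v₀Δt + ½aΔt²; chain segment to segment.
0–4 s: v starts -1 cm/s; Δx = -1·4 + ½·-12·4² = -100 cm; v ends -49 cm/s.
4–8 s: v starts -49 cm/s; Δx = -49·4 + ½·-2·4² = -212 cm; v ends -57 cm/s.
8–9 s: v starts -57 cm/s; Δx = -57·1 + ½·-12·1² = -63 cm; v ends -69 cm/s.
x(9) = 5 + Σ Δx = -370 cm.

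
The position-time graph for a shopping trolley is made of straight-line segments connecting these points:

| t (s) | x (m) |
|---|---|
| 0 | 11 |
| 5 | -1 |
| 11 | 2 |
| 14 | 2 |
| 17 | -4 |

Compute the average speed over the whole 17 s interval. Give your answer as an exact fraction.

Average speed = (total path length)/(elapsed time); on a piecewise-linear x-t graph the path length is Σ|Δx|.
0–5 s: |Δx| = |-1 − 11| = 12 m
5–11 s: |Δx| = |2 − -1| = 3 m
11–14 s: |Δx| = |2 − 2| = 0 m
14–17 s: |Δx| = |-4 − 2| = 6 m
Total path = 21 m; average speed = 21/17 = 21/17 m/s.

21/17 m/s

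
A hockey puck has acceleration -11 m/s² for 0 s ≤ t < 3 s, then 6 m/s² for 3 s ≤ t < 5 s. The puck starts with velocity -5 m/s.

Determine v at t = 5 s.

-26 m/s

Δv equals the area under the a-t graph; then v = v₀ + Δv.
0–3 s: -11 × 3 = -33 m/s
3–5 s: 6 × 2 = 12 m/s
Δv = -21 m/s, so v(5) = -5 + (-21) = -26 m/s.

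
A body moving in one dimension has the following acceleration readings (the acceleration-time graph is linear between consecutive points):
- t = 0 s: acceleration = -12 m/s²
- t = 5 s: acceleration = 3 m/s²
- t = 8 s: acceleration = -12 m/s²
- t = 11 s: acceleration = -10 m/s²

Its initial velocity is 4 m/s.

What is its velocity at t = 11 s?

Δv equals the area under the a-t graph; then v = v₀ + Δv.
0–5 s: ½(-12 + 3)(5) = -22.5 m/s
5–8 s: ½(3 + -12)(3) = -13.5 m/s
8–11 s: ½(-12 + -10)(3) = -33 m/s
Δv = -69 m/s, so v(11) = 4 + (-69) = -65 m/s.

-65 m/s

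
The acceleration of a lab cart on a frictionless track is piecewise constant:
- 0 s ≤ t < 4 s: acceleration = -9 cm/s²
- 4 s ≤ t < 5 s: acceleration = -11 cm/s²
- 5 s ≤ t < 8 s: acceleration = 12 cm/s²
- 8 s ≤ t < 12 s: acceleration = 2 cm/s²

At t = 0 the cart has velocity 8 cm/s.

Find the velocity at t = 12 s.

5 cm/s

Δv equals the area under the a-t graph; then v = v₀ + Δv.
0–4 s: -9 × 4 = -36 cm/s
4–5 s: -11 × 1 = -11 cm/s
5–8 s: 12 × 3 = 36 cm/s
8–12 s: 2 × 4 = 8 cm/s
Δv = -3 cm/s, so v(12) = 8 + (-3) = 5 cm/s.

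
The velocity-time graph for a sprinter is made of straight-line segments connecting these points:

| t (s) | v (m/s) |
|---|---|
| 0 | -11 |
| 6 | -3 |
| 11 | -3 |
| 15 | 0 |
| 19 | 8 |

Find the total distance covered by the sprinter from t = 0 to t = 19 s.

Total distance travelled is ∫|v| dt — sum the magnitudes of each area piece.
0–6 s: |½(-11 + -3)(6)| = 42 m
6–11 s: |-3| × 5 = 15 m
11–15 s: |½(-3 + 0)(4)| = 6 m
15–19 s: |½(0 + 8)(4)| = 16 m
Total distance = 79 m

79 m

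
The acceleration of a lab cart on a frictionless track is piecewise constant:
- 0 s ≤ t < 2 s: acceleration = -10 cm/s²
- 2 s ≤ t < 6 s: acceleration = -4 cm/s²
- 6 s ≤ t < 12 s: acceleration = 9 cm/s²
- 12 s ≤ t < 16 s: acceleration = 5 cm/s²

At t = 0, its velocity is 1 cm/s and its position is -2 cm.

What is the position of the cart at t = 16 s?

On each constant-a segment, Δv = aΔt and Δx = v₀Δt + ½aΔt²; chain segment to segment.
0–2 s: v starts 1 cm/s; Δx = 1·2 + ½·-10·2² = -18 cm; v ends -19 cm/s.
2–6 s: v starts -19 cm/s; Δx = -19·4 + ½·-4·4² = -108 cm; v ends -35 cm/s.
6–12 s: v starts -35 cm/s; Δx = -35·6 + ½·9·6² = -48 cm; v ends 19 cm/s.
12–16 s: v starts 19 cm/s; Δx = 19·4 + ½·5·4² = 116 cm; v ends 39 cm/s.
x(16) = -2 + Σ Δx = -60 cm.

-60 cm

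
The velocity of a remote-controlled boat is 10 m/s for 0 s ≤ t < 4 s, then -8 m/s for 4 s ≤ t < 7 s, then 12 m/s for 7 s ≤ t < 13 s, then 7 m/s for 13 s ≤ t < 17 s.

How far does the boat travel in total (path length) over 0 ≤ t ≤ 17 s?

164 m

Distance (not displacement) is the total path length: add the absolute areas under v-t.
0–4 s: |10| × 4 = 40 m
4–7 s: |-8| × 3 = 24 m
7–13 s: |12| × 6 = 72 m
13–17 s: |7| × 4 = 28 m
Total distance = 164 m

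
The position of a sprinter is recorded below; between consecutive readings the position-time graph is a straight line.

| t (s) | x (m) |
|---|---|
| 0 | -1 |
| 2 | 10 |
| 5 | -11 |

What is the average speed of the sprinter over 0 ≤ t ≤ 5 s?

Average speed = (total path length)/(elapsed time); on a piecewise-linear x-t graph the path length is Σ|Δx|.
0–2 s: |Δx| = |10 − -1| = 11 m
2–5 s: |Δx| = |-11 − 10| = 21 m
Total path = 32 m; average speed = 32/5 = 6.4 m/s.

6.4 m/s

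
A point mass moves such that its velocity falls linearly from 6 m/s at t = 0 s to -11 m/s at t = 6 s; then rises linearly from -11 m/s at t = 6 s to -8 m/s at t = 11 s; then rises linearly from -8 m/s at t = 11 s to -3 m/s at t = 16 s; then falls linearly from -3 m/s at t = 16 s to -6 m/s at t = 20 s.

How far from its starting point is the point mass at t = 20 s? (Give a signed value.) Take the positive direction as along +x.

Displacement is the signed area under the v-t curve.
0–6 s: ½(6 + -11)(6) = -15 m
6–11 s: ½(-11 + -8)(5) = -47.5 m
11–16 s: ½(-8 + -3)(5) = -27.5 m
16–20 s: ½(-3 + -6)(4) = -18 m
Net displacement = -108 m

-108 m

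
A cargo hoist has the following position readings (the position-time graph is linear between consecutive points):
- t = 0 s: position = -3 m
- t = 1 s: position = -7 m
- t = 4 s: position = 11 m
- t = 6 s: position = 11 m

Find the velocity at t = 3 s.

Velocity is the slope of the x-t graph on 1–4 s: (11 − -7)/(4 − 1) = 6 m/s.

6 m/s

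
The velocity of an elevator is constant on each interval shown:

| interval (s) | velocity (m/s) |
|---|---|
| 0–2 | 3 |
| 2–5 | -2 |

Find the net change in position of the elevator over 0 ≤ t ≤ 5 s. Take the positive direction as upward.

Displacement is the signed area under the v-t curve.
0–2 s: 3 × 2 = 6 m
2–5 s: -2 × 3 = -6 m
Net displacement = 0 m

0 m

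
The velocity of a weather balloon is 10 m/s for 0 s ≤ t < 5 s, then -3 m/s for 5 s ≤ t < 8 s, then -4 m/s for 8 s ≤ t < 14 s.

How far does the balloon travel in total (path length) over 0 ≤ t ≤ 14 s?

Distance (not displacement) is the total path length: add the absolute areas under v-t.
0–5 s: |10| × 5 = 50 m
5–8 s: |-3| × 3 = 9 m
8–14 s: |-4| × 6 = 24 m
Total distance = 83 m

83 m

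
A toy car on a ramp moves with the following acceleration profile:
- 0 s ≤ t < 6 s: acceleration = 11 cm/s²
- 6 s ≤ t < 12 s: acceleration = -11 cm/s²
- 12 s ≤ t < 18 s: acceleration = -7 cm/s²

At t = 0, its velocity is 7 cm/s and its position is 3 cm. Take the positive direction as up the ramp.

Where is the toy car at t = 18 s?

On each constant-a segment, Δv = aΔt and Δx = v₀Δt + ½aΔt²; chain segment to segment.
0–6 s: v starts 7 cm/s; Δx = 7·6 + ½·11·6² = 240 cm; v ends 73 cm/s.
6–12 s: v starts 73 cm/s; Δx = 73·6 + ½·-11·6² = 240 cm; v ends 7 cm/s.
12–18 s: v starts 7 cm/s; Δx = 7·6 + ½·-7·6² = -84 cm; v ends -35 cm/s.
x(18) = 3 + Σ Δx = 399 cm.

399 cm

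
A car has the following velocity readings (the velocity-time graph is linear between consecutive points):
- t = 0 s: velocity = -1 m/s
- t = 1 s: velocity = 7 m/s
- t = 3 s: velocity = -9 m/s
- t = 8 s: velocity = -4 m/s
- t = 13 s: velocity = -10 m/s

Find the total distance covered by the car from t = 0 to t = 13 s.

Distance (not displacement) is the total path length: add the absolute areas under v-t.
0–1 s: v = 0 at t = 0.125 s; triangle areas 0.0625 + 3.0625 = 3.125 m
1–3 s: v = 0 at t = 1.875 s; triangle areas 3.0625 + 5.0625 = 8.125 m
3–8 s: |½(-9 + -4)(5)| = 32.5 m
8–13 s: |½(-4 + -10)(5)| = 35 m
Total distance = 78.75 m

78.75 m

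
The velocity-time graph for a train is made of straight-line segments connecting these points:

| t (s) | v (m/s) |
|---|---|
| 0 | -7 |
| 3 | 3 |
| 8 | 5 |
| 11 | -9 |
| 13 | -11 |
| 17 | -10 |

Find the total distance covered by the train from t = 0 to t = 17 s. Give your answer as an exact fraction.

Total distance travelled is ∫|v| dt — sum the magnitudes of each area piece.
0–3 s: v = 0 at t = 2.1 s; triangle areas 7.35 + 1.35 = 8.7 m
3–8 s: |½(3 + 5)(5)| = 20 m
8–11 s: v = 0 at t = 127/14 s; triangle areas 75/28 + 243/28 = 159/14 m
11–13 s: |½(-9 + -11)(2)| = 20 m
13–17 s: |½(-11 + -10)(4)| = 42 m
Total distance = 3572/35 m

3572/35 m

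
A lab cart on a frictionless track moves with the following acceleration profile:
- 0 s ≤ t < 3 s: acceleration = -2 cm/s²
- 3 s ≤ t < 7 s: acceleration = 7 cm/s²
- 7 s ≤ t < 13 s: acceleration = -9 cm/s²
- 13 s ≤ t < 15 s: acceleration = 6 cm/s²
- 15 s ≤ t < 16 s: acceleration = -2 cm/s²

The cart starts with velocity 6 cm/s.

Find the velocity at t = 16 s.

Δv equals the area under the a-t graph; then v = v₀ + Δv.
0–3 s: -2 × 3 = -6 cm/s
3–7 s: 7 × 4 = 28 cm/s
7–13 s: -9 × 6 = -54 cm/s
13–15 s: 6 × 2 = 12 cm/s
15–16 s: -2 × 1 = -2 cm/s
Δv = -22 cm/s, so v(16) = 6 + (-22) = -16 cm/s.

-16 cm/s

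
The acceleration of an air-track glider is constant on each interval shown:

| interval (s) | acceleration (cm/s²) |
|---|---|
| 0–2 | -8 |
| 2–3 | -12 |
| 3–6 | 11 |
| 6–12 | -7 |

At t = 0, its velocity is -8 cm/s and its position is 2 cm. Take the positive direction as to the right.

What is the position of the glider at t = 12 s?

-262.5 cm

On each constant-a segment, Δv = aΔt and Δx = v₀Δt + ½aΔt²; chain segment to segment.
0–2 s: v starts -8 cm/s; Δx = -8·2 + ½·-8·2² = -32 cm; v ends -24 cm/s.
2–3 s: v starts -24 cm/s; Δx = -24·1 + ½·-12·1² = -30 cm; v ends -36 cm/s.
3–6 s: v starts -36 cm/s; Δx = -36·3 + ½·11·3² = -58.5 cm; v ends -3 cm/s.
6–12 s: v starts -3 cm/s; Δx = -3·6 + ½·-7·6² = -144 cm; v ends -45 cm/s.
x(12) = 2 + Σ Δx = -262.5 cm.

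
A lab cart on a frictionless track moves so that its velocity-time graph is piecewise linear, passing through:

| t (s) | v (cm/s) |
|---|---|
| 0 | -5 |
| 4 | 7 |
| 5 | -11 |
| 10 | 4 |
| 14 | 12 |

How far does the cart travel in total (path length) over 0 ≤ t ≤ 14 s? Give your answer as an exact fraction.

647/9 cm

Distance (not displacement) is the total path length: add the absolute areas under v-t.
0–4 s: v = 0 at t = 5/3 s; triangle areas 25/6 + 49/6 = 37/3 cm
4–5 s: v = 0 at t = 79/18 s; triangle areas 49/36 + 121/36 = 85/18 cm
5–10 s: v = 0 at t = 26/3 s; triangle areas 121/6 + 8/3 = 137/6 cm
10–14 s: |½(4 + 12)(4)| = 32 cm
Total distance = 647/9 cm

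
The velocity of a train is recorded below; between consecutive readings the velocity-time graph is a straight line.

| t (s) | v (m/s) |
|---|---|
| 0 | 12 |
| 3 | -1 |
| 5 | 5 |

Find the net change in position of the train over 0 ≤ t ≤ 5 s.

20.5 m

Net displacement equals the area under the velocity-time graph (areas below the axis count negative).
0–3 s: ½(12 + -1)(3) = 16.5 m
3–5 s: ½(-1 + 5)(2) = 4 m
Net displacement = 20.5 m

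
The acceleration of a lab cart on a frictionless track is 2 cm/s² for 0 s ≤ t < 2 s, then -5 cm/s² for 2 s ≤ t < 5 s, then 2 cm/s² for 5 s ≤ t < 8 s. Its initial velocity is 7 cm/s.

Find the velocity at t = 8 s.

Δv equals the area under the a-t graph; then v = v₀ + Δv.
0–2 s: 2 × 2 = 4 cm/s
2–5 s: -5 × 3 = -15 cm/s
5–8 s: 2 × 3 = 6 cm/s
Δv = -5 cm/s, so v(8) = 7 + (-5) = 2 cm/s.

2 cm/s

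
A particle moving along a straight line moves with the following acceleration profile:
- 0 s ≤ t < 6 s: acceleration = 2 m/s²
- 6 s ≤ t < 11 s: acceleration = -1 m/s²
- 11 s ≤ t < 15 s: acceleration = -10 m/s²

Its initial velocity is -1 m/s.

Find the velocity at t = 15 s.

Δv equals the area under the a-t graph; then v = v₀ + Δv.
0–6 s: 2 × 6 = 12 m/s
6–11 s: -1 × 5 = -5 m/s
11–15 s: -10 × 4 = -40 m/s
Δv = -33 m/s, so v(15) = -1 + (-33) = -34 m/s.

-34 m/s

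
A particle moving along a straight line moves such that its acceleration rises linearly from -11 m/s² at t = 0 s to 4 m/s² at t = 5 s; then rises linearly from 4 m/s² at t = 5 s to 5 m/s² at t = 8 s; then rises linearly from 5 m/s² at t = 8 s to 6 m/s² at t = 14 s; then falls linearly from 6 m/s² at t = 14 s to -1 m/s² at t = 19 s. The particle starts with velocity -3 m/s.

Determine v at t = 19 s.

38.5 m/s

Δv equals the area under the a-t graph; then v = v₀ + Δv.
0–5 s: ½(-11 + 4)(5) = -17.5 m/s
5–8 s: ½(4 + 5)(3) = 13.5 m/s
8–14 s: ½(5 + 6)(6) = 33 m/s
14–19 s: ½(6 + -1)(5) = 12.5 m/s
Δv = 41.5 m/s, so v(19) = -3 + (41.5) = 38.5 m/s.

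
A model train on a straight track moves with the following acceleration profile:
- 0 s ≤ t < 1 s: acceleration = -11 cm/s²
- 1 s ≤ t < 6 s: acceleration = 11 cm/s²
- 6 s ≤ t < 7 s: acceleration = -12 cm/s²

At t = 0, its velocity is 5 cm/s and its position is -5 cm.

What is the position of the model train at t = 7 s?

On each constant-a segment, Δv = aΔt and Δx = v₀Δt + ½aΔt²; chain segment to segment.
0–1 s: v starts 5 cm/s; Δx = 5·1 + ½·-11·1² = -0.5 cm; v ends -6 cm/s.
1–6 s: v starts -6 cm/s; Δx = -6·5 + ½·11·5² = 107.5 cm; v ends 49 cm/s.
6–7 s: v starts 49 cm/s; Δx = 49·1 + ½·-12·1² = 43 cm; v ends 37 cm/s.
x(7) = -5 + Σ Δx = 145 cm.

145 cm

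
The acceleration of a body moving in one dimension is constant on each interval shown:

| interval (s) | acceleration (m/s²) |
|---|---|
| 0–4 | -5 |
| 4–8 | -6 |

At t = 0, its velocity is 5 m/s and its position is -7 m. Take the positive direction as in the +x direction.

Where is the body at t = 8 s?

-135 m

On each constant-a segment, Δv = aΔt and Δx = v₀Δt + ½aΔt²; chain segment to segment.
0–4 s: v starts 5 m/s; Δx = 5·4 + ½·-5·4² = -20 m; v ends -15 m/s.
4–8 s: v starts -15 m/s; Δx = -15·4 + ½·-6·4² = -108 m; v ends -39 m/s.
x(8) = -7 + Σ Δx = -135 m.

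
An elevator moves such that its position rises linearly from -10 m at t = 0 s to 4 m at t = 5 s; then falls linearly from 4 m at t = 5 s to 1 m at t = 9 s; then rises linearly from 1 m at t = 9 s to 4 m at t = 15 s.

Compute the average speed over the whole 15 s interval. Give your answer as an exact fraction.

4/3 m/s

Average speed = (total path length)/(elapsed time); on a piecewise-linear x-t graph the path length is Σ|Δx|.
0–5 s: |Δx| = |4 − -10| = 14 m
5–9 s: |Δx| = |1 − 4| = 3 m
9–15 s: |Δx| = |4 − 1| = 3 m
Total path = 20 m; average speed = 20/15 = 4/3 m/s.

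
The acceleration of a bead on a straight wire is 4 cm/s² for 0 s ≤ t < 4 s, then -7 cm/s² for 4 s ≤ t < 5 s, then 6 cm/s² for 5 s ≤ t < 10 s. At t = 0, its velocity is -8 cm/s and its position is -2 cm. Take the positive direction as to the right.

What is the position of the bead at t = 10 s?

82.5 cm

On each constant-a segment, Δv = aΔt and Δx = v₀Δt + ½aΔt²; chain segment to segment.
0–4 s: v starts -8 cm/s; Δx = -8·4 + ½·4·4² = 0 cm; v ends 8 cm/s.
4–5 s: v starts 8 cm/s; Δx = 8·1 + ½·-7·1² = 4.5 cm; v ends 1 cm/s.
5–10 s: v starts 1 cm/s; Δx = 1·5 + ½·6·5² = 80 cm; v ends 31 cm/s.
x(10) = -2 + Σ Δx = 82.5 cm.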